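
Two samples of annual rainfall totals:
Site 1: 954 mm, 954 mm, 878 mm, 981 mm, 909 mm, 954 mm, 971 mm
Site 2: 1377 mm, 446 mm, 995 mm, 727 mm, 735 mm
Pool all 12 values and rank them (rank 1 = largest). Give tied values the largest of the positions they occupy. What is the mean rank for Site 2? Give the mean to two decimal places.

Sorted (descending): 1377, 995, 981, 971, 954, 954, 954, 909, 878, 735, 727, 446
The 3 values of 954 occupy positions 5–7 → each gets rank 7.
Site 2 values → pooled ranks: 1377→1, 446→12, 995→2, 727→11, 735→10
Mean rank = (1 + 12 + 2 + 11 + 10) / 5 = 7.20

7.20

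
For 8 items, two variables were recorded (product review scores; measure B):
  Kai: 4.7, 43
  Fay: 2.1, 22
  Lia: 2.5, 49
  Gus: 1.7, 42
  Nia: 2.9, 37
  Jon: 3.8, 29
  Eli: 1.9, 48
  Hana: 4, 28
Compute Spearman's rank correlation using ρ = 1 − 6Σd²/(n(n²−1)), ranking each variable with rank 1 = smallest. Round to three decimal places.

Ranks of variable 1: 8, 3, 4, 1, 5, 6, 2, 7
Ranks of variable 2: 6, 1, 8, 5, 4, 3, 7, 2
d = r₁ − r₂: 2, 2, -4, -4, 1, 3, -5, 5
d²: 4, 4, 16, 16, 1, 9, 25, 25; Σd² = 100
ρ = 1 − 6·100/(8·63) = 1 − 600/504 = -0.190

-0.190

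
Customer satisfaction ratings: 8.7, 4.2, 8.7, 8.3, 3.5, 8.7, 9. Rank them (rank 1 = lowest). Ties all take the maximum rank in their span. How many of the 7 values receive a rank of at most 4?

Sorted (ascending): 3.5, 4.2, 8.3, 8.7, 8.7, 8.7, 9
The 3 values of 8.7 occupy positions 4–6 → each gets rank 6.
Ranks ≤ 4: {1, 2, 3} → 3 values.

3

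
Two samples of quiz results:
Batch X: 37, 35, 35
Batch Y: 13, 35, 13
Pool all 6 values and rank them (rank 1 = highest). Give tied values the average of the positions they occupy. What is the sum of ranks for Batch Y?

14

Sorted (descending): 37, 35, 35, 35, 13, 13
The 3 values of 35 occupy positions 2–4 → average rank 3.
The 2 values of 13 occupy positions 5–6 → average rank (5+6)/2 = 5.5.
Batch Y values → pooled ranks: 13→5.5, 35→3, 13→5.5
Rank sum = 5.5 + 3 + 5.5 = 14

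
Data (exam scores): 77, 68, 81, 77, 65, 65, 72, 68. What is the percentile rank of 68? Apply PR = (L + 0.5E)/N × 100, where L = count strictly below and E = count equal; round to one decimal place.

37.5

N = 8.
Strictly below 68: 2. Equal to 68: 2.
PR = (2 + 0.5·2)/8 × 100 = 37.5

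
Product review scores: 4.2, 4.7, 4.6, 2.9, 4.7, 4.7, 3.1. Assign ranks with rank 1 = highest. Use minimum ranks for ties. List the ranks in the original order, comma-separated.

Sorted (descending): 4.7, 4.7, 4.7, 4.6, 4.2, 3.1, 2.9
The 3 values of 4.7 occupy positions 1–3 → each gets rank 1.

5, 1, 4, 7, 1, 1, 6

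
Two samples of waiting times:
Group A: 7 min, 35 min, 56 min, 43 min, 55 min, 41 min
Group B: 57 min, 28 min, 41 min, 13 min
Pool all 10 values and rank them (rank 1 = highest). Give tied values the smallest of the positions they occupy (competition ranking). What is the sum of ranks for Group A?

Sorted (descending): 57, 56, 55, 43, 41, 41, 35, 28, 13, 7
The 2 values of 41 occupy positions 5–6 → each gets rank 5.
Group A values → pooled ranks: 7→10, 35→7, 56→2, 43→4, 55→3, 41→5
Rank sum = 10 + 7 + 2 + 4 + 3 + 5 = 31

31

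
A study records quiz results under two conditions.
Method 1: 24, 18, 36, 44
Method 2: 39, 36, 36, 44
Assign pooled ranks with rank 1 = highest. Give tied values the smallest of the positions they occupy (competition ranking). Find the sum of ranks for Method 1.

Sorted (descending): 44, 44, 39, 36, 36, 36, 24, 18
The 2 values of 44 occupy positions 1–2 → each gets rank 1.
The 3 values of 36 occupy positions 4–6 → each gets rank 4.
Method 1 values → pooled ranks: 24→7, 18→8, 36→4, 44→1
Rank sum = 7 + 8 + 4 + 1 = 20

20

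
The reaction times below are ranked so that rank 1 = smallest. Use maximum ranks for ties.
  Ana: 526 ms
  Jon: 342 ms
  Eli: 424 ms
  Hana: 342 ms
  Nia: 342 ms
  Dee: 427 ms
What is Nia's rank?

3

Sorted (ascending): 342, 342, 342, 424, 427, 526
The 3 values of 342 occupy positions 1–3 → each gets rank 3.
Nia has value 342 ms → rank 3.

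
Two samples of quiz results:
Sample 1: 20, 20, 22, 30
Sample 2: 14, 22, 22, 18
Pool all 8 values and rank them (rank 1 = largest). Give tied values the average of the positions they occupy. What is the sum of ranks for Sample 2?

21

Sorted (descending): 30, 22, 22, 22, 20, 20, 18, 14
The 3 values of 22 occupy positions 2–4 → average rank 3.
The 2 values of 20 occupy positions 5–6 → average rank (5+6)/2 = 5.5.
Sample 2 values → pooled ranks: 14→8, 22→3, 22→3, 18→7
Rank sum = 8 + 3 + 3 + 7 = 21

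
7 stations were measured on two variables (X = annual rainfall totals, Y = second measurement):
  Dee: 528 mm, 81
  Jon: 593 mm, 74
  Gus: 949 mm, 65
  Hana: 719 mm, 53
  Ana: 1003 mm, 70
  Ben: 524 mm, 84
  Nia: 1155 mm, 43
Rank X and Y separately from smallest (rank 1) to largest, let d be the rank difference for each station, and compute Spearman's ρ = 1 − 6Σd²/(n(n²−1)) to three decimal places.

Ranks of variable 1: 2, 3, 5, 4, 6, 1, 7
Ranks of variable 2: 6, 5, 3, 2, 4, 7, 1
d = r₁ − r₂: -4, -2, 2, 2, 2, -6, 6
d²: 16, 4, 4, 4, 4, 36, 36; Σd² = 104
ρ = 1 − 6·104/(7·48) = 1 − 624/336 = -0.857

-0.857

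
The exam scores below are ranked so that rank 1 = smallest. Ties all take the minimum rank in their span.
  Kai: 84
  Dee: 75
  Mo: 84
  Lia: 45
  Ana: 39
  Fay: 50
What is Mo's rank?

5

Sorted (ascending): 39, 45, 50, 75, 84, 84
The 2 values of 84 occupy positions 5–6 → each gets rank 5.
Mo has value 84 → rank 5.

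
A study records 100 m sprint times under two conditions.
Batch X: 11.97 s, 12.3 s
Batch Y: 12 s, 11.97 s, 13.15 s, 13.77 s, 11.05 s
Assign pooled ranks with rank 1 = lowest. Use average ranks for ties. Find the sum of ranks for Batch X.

Sorted (ascending): 11.05, 11.97, 11.97, 12, 12.3, 13.15, 13.77
The 2 values of 11.97 occupy positions 2–3 → average rank (2+3)/2 = 2.5.
Batch X values → pooled ranks: 11.97→2.5, 12.3→5
Rank sum = 2.5 + 5 = 7.5

7.5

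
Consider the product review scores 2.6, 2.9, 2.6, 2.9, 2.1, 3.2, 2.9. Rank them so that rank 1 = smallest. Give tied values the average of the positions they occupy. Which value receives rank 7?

3.2

Sorted (ascending): 2.1, 2.6, 2.6, 2.9, 2.9, 2.9, 3.2
The 2 values of 2.6 occupy positions 2–3 → average rank (2+3)/2 = 2.5.
The 3 values of 2.9 occupy positions 4–6 → average rank 5.
Rank 7 → value 3.2.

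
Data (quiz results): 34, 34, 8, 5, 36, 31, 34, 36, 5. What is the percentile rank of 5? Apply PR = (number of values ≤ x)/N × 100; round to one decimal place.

22.2

N = 9.
Strictly below 5: 0. Equal to 5: 2.
PR = 2/9 × 100 = 22.2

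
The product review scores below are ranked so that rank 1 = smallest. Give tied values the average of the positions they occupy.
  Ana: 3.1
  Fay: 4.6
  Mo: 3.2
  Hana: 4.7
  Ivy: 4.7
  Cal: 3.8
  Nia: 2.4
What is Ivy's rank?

6.5

Sorted (ascending): 2.4, 3.1, 3.2, 3.8, 4.6, 4.7, 4.7
The 2 values of 4.7 occupy positions 6–7 → average rank (6+7)/2 = 6.5.
Ivy has value 4.7 → rank 6.5.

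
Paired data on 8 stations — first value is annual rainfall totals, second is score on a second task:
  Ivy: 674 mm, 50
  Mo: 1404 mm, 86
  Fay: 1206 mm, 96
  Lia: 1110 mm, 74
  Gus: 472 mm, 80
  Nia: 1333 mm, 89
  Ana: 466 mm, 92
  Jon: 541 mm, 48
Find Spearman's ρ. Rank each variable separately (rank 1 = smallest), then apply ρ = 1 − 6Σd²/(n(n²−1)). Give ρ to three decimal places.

0.214

Ranks of variable 1: 4, 8, 6, 5, 2, 7, 1, 3
Ranks of variable 2: 2, 5, 8, 3, 4, 6, 7, 1
d = r₁ − r₂: 2, 3, -2, 2, -2, 1, -6, 2
d²: 4, 9, 4, 4, 4, 1, 36, 4; Σd² = 66
ρ = 1 − 6·66/(8·63) = 1 − 396/504 = 0.214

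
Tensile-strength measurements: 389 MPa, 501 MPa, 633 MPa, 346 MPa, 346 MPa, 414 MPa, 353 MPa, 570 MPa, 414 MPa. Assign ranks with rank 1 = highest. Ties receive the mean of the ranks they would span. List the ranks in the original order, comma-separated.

6, 3, 1, 8.5, 8.5, 4.5, 7, 2, 4.5

Sorted (descending): 633, 570, 501, 414, 414, 389, 353, 346, 346
The 2 values of 414 occupy positions 4–5 → average rank (4+5)/2 = 4.5.
The 2 values of 346 occupy positions 8–9 → average rank (8+9)/2 = 8.5.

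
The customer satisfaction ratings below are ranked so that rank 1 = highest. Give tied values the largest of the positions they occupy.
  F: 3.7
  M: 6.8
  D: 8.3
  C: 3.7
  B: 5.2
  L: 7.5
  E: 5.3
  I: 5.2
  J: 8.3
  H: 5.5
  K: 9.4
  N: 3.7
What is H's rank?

Sorted (descending): 9.4, 8.3, 8.3, 7.5, 6.8, 5.5, 5.3, 5.2, 5.2, 3.7, 3.7, 3.7
The 2 values of 8.3 occupy positions 2–3 → each gets rank 3.
The 2 values of 5.2 occupy positions 8–9 → each gets rank 9.
The 3 values of 3.7 occupy positions 10–12 → each gets rank 12.
H has value 5.5 → rank 6.

6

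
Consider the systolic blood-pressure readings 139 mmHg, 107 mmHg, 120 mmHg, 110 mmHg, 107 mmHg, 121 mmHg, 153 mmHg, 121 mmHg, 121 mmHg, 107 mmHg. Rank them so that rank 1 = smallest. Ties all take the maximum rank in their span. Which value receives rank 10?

153

Sorted (ascending): 107, 107, 107, 110, 120, 121, 121, 121, 139, 153
The 3 values of 107 occupy positions 1–3 → each gets rank 3.
The 3 values of 121 occupy positions 6–8 → each gets rank 8.
Rank 10 → value 153.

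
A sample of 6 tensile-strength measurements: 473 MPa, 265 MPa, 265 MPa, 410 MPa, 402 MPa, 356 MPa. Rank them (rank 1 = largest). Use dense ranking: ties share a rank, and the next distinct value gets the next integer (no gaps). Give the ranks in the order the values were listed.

Sorted (descending): 473, 410, 402, 356, 265, 265
The 2 values of 265 share dense rank 5.
Remaining distinct values take the next consecutive integers.

1, 5, 5, 2, 3, 4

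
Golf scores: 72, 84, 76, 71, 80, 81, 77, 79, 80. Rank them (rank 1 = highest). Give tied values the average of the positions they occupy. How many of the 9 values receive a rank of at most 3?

Sorted (descending): 84, 81, 80, 80, 79, 77, 76, 72, 71
The 2 values of 80 occupy positions 3–4 → average rank (3+4)/2 = 3.5.
Ranks ≤ 3: {1, 2} → 2 values.

2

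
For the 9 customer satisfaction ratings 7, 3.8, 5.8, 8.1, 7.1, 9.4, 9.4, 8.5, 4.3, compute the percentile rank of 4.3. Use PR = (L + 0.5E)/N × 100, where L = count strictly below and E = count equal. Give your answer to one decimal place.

16.7

N = 9.
Strictly below 4.3: 1. Equal to 4.3: 1.
PR = (1 + 0.5·1)/9 × 100 = 16.7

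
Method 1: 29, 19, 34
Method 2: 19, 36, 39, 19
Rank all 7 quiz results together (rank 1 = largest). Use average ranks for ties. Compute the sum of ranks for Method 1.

Sorted (descending): 39, 36, 34, 29, 19, 19, 19
The 3 values of 19 occupy positions 5–7 → average rank 6.
Method 1 values → pooled ranks: 29→4, 19→6, 34→3
Rank sum = 4 + 6 + 3 = 13

13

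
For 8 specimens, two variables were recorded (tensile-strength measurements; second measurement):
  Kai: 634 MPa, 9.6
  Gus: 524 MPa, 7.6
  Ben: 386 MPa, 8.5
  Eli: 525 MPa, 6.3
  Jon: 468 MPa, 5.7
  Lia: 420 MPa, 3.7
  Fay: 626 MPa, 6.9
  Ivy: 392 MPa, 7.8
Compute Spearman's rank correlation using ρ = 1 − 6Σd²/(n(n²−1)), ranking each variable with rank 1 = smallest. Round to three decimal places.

Ranks of variable 1: 8, 5, 1, 6, 4, 3, 7, 2
Ranks of variable 2: 8, 5, 7, 3, 2, 1, 4, 6
d = r₁ − r₂: 0, 0, -6, 3, 2, 2, 3, -4
d²: 0, 0, 36, 9, 4, 4, 9, 16; Σd² = 78
ρ = 1 − 6·78/(8·63) = 1 − 468/504 = 0.071

0.071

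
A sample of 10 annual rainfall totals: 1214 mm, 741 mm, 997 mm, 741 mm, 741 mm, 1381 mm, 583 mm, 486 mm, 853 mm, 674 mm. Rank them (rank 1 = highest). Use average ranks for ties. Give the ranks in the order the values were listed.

2, 6, 3, 6, 6, 1, 9, 10, 4, 8

Sorted (descending): 1381, 1214, 997, 853, 741, 741, 741, 674, 583, 486
The 3 values of 741 occupy positions 5–7 → average rank 6.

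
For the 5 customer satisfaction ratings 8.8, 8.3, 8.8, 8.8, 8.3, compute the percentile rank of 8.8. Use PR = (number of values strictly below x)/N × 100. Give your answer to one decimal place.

N = 5.
Strictly below 8.8: 2. Equal to 8.8: 3.
PR = 2/5 × 100 = 40.0

40.0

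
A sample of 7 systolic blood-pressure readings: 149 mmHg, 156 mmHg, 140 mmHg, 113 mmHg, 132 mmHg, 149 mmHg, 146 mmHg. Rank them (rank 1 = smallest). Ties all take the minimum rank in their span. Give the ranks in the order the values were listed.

Sorted (ascending): 113, 132, 140, 146, 149, 149, 156
The 2 values of 149 occupy positions 5–6 → each gets rank 5.

5, 7, 3, 1, 2, 5, 4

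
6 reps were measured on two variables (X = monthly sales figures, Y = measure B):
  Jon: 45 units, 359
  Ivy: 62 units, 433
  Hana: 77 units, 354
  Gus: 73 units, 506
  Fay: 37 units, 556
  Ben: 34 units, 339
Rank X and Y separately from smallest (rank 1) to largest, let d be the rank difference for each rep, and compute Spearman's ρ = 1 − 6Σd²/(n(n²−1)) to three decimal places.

Ranks of variable 1: 3, 4, 6, 5, 2, 1
Ranks of variable 2: 3, 4, 2, 5, 6, 1
d = r₁ − r₂: 0, 0, 4, 0, -4, 0
d²: 0, 0, 16, 0, 16, 0; Σd² = 32
ρ = 1 − 6·32/(6·35) = 1 − 192/210 = 0.086

0.086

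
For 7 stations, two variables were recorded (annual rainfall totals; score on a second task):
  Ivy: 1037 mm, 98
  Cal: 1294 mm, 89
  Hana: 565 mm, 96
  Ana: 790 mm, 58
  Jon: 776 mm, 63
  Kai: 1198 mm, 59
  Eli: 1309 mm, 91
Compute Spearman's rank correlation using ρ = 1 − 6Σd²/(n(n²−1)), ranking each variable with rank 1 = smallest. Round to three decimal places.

0.000

Ranks of variable 1: 4, 6, 1, 3, 2, 5, 7
Ranks of variable 2: 7, 4, 6, 1, 3, 2, 5
d = r₁ − r₂: -3, 2, -5, 2, -1, 3, 2
d²: 9, 4, 25, 4, 1, 9, 4; Σd² = 56
ρ = 1 − 6·56/(7·48) = 1 − 336/336 = 0.000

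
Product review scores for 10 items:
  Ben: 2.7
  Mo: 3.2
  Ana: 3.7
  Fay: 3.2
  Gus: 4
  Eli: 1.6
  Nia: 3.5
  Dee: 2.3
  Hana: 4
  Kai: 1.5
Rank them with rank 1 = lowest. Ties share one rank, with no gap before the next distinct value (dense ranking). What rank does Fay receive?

Sorted (ascending): 1.5, 1.6, 2.3, 2.7, 3.2, 3.2, 3.5, 3.7, 4, 4
The 2 values of 3.2 share dense rank 5.
The 2 values of 4 share dense rank 8.
Remaining distinct values take the next consecutive integers.
Fay has value 3.2 → rank 5.

5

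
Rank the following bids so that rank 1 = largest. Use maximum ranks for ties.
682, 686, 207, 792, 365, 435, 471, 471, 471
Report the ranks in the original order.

Sorted (descending): 792, 686, 682, 471, 471, 471, 435, 365, 207
The 3 values of 471 occupy positions 4–6 → each gets rank 6.

3, 2, 9, 1, 8, 7, 6, 6, 6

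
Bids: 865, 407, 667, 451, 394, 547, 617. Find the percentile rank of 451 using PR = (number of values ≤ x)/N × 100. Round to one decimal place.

N = 7.
Strictly below 451: 2. Equal to 451: 1.
PR = 3/7 × 100 = 42.9

42.9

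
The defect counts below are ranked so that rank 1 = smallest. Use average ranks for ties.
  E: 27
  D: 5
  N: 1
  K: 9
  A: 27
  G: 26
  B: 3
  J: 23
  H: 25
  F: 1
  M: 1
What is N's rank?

2

Sorted (ascending): 1, 1, 1, 3, 5, 9, 23, 25, 26, 27, 27
The 3 values of 1 occupy positions 1–3 → average rank 2.
The 2 values of 27 occupy positions 10–11 → average rank (10+11)/2 = 10.5.
N has value 1 → rank 2.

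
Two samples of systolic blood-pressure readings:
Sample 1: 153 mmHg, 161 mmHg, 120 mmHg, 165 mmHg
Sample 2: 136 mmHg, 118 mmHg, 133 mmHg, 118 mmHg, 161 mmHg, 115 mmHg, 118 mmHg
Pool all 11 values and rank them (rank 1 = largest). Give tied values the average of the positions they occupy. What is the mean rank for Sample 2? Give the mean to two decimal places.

Sorted (descending): 165, 161, 161, 153, 136, 133, 120, 118, 118, 118, 115
The 2 values of 161 occupy positions 2–3 → average rank (2+3)/2 = 2.5.
The 3 values of 118 occupy positions 8–10 → average rank 9.
Sample 2 values → pooled ranks: 136→5, 118→9, 133→6, 118→9, 161→2.5, 115→11, 118→9
Mean rank = (5 + 9 + 6 + 9 + 2.5 + 11 + 9) / 7 = 7.36

7.36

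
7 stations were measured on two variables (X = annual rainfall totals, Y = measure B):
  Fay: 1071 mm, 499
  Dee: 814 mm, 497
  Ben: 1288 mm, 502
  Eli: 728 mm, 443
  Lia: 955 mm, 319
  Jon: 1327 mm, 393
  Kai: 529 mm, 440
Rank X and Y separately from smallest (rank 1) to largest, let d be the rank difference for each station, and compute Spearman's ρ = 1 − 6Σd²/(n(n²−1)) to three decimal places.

0.143

Ranks of variable 1: 5, 3, 6, 2, 4, 7, 1
Ranks of variable 2: 6, 5, 7, 4, 1, 2, 3
d = r₁ − r₂: -1, -2, -1, -2, 3, 5, -2
d²: 1, 4, 1, 4, 9, 25, 4; Σd² = 48
ρ = 1 − 6·48/(7·48) = 1 − 288/336 = 0.143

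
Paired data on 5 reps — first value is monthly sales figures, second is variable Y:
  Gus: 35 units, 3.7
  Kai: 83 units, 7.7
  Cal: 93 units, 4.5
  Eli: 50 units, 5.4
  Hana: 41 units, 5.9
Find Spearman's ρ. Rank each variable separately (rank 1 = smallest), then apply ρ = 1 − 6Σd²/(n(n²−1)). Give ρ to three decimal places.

0.300

Ranks of variable 1: 1, 4, 5, 3, 2
Ranks of variable 2: 1, 5, 2, 3, 4
d = r₁ − r₂: 0, -1, 3, 0, -2
d²: 0, 1, 9, 0, 4; Σd² = 14
ρ = 1 − 6·14/(5·24) = 1 − 84/120 = 0.300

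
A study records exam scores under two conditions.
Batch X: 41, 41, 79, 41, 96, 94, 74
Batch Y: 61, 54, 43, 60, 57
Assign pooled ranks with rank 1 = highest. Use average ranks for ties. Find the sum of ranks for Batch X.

43

Sorted (descending): 96, 94, 79, 74, 61, 60, 57, 54, 43, 41, 41, 41
The 3 values of 41 occupy positions 10–12 → average rank 11.
Batch X values → pooled ranks: 41→11, 41→11, 79→3, 41→11, 96→1, 94→2, 74→4
Rank sum = 11 + 11 + 3 + 11 + 1 + 2 + 4 = 43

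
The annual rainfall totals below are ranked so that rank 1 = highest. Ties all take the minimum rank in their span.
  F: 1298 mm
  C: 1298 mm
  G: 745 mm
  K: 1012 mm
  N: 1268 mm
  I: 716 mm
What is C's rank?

Sorted (descending): 1298, 1298, 1268, 1012, 745, 716
The 2 values of 1298 occupy positions 1–2 → each gets rank 1.
C has value 1298 mm → rank 1.

1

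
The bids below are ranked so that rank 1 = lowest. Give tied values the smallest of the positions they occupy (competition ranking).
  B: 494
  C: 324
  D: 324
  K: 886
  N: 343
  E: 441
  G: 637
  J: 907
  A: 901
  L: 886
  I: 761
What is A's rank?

10

Sorted (ascending): 324, 324, 343, 441, 494, 637, 761, 886, 886, 901, 907
The 2 values of 324 occupy positions 1–2 → each gets rank 1.
The 2 values of 886 occupy positions 8–9 → each gets rank 8.
A has value 901 → rank 10.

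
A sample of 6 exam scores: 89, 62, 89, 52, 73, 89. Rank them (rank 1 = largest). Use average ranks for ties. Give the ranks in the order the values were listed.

2, 5, 2, 6, 4, 2

Sorted (descending): 89, 89, 89, 73, 62, 52
The 3 values of 89 occupy positions 1–3 → average rank 2.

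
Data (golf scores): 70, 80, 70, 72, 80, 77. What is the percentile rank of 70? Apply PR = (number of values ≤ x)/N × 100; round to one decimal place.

33.3

N = 6.
Strictly below 70: 0. Equal to 70: 2.
PR = 2/6 × 100 = 33.3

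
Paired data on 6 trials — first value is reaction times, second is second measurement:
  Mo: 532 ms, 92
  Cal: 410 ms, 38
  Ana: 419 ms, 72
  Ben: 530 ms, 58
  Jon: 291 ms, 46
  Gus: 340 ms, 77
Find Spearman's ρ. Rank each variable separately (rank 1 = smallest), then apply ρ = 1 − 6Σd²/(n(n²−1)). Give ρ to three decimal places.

0.486

Ranks of variable 1: 6, 3, 4, 5, 1, 2
Ranks of variable 2: 6, 1, 4, 3, 2, 5
d = r₁ − r₂: 0, 2, 0, 2, -1, -3
d²: 0, 4, 0, 4, 1, 9; Σd² = 18
ρ = 1 − 6·18/(6·35) = 1 − 108/210 = 0.486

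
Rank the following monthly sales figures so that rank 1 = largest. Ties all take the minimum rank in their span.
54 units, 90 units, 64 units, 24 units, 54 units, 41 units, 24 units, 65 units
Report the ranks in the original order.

4, 1, 3, 7, 4, 6, 7, 2

Sorted (descending): 90, 65, 64, 54, 54, 41, 24, 24
The 2 values of 54 occupy positions 4–5 → each gets rank 4.
The 2 values of 24 occupy positions 7–8 → each gets rank 7.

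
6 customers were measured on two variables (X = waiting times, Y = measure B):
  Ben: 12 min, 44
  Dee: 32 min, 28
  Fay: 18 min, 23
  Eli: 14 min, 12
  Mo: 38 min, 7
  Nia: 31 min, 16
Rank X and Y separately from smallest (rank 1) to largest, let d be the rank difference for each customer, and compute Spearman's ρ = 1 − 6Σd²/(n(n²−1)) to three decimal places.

-0.486

Ranks of variable 1: 1, 5, 3, 2, 6, 4
Ranks of variable 2: 6, 5, 4, 2, 1, 3
d = r₁ − r₂: -5, 0, -1, 0, 5, 1
d²: 25, 0, 1, 0, 25, 1; Σd² = 52
ρ = 1 − 6·52/(6·35) = 1 − 312/210 = -0.486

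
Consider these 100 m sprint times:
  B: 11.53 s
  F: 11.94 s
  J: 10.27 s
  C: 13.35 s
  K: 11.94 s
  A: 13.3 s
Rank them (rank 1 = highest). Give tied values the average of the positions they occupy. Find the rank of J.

Sorted (descending): 13.35, 13.3, 11.94, 11.94, 11.53, 10.27
The 2 values of 11.94 occupy positions 3–4 → average rank (3+4)/2 = 3.5.
J has value 10.27 s → rank 6.

6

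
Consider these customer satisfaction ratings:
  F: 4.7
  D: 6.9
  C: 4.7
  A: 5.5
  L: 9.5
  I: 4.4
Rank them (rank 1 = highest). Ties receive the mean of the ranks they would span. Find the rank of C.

4.5

Sorted (descending): 9.5, 6.9, 5.5, 4.7, 4.7, 4.4
The 2 values of 4.7 occupy positions 4–5 → average rank (4+5)/2 = 4.5.
C has value 4.7 → rank 4.5.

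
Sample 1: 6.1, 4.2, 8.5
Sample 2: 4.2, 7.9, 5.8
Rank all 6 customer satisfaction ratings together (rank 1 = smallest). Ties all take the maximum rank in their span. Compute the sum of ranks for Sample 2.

10

Sorted (ascending): 4.2, 4.2, 5.8, 6.1, 7.9, 8.5
The 2 values of 4.2 occupy positions 1–2 → each gets rank 2.
Sample 2 values → pooled ranks: 4.2→2, 7.9→5, 5.8→3
Rank sum = 2 + 5 + 3 = 10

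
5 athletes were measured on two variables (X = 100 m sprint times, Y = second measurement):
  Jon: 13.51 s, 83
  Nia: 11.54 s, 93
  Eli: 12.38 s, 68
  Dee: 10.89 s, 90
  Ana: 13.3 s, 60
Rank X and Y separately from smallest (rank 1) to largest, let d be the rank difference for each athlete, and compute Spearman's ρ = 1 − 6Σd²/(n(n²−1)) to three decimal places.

Ranks of variable 1: 5, 2, 3, 1, 4
Ranks of variable 2: 3, 5, 2, 4, 1
d = r₁ − r₂: 2, -3, 1, -3, 3
d²: 4, 9, 1, 9, 9; Σd² = 32
ρ = 1 − 6·32/(5·24) = 1 − 192/120 = -0.600

-0.600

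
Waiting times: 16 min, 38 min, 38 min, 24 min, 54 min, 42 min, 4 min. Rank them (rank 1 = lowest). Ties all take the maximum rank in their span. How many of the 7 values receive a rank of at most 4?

3

Sorted (ascending): 4, 16, 24, 38, 38, 42, 54
The 2 values of 38 occupy positions 4–5 → each gets rank 5.
Ranks ≤ 4: {1, 2, 3} → 3 values.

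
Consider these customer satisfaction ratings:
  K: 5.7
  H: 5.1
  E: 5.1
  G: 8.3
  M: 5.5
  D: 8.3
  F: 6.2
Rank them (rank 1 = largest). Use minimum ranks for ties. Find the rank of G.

Sorted (descending): 8.3, 8.3, 6.2, 5.7, 5.5, 5.1, 5.1
The 2 values of 8.3 occupy positions 1–2 → each gets rank 1.
The 2 values of 5.1 occupy positions 6–7 → each gets rank 6.
G has value 8.3 → rank 1.

1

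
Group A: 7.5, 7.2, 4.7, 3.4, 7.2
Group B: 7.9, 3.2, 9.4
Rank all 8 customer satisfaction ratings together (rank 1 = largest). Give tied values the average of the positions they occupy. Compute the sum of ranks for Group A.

25

Sorted (descending): 9.4, 7.9, 7.5, 7.2, 7.2, 4.7, 3.4, 3.2
The 2 values of 7.2 occupy positions 4–5 → average rank (4+5)/2 = 4.5.
Group A values → pooled ranks: 7.5→3, 7.2→4.5, 4.7→6, 3.4→7, 7.2→4.5
Rank sum = 3 + 4.5 + 6 + 7 + 4.5 = 25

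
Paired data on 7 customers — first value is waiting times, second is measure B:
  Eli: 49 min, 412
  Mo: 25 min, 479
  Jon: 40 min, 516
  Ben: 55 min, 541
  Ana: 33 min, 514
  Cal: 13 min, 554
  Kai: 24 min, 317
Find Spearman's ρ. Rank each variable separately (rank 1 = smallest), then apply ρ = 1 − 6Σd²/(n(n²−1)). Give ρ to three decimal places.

Ranks of variable 1: 6, 3, 5, 7, 4, 1, 2
Ranks of variable 2: 2, 3, 5, 6, 4, 7, 1
d = r₁ − r₂: 4, 0, 0, 1, 0, -6, 1
d²: 16, 0, 0, 1, 0, 36, 1; Σd² = 54
ρ = 1 − 6·54/(7·48) = 1 − 324/336 = 0.036

0.036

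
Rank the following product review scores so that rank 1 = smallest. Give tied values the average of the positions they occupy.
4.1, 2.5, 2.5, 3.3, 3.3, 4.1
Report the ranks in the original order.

Sorted (ascending): 2.5, 2.5, 3.3, 3.3, 4.1, 4.1
The 2 values of 2.5 occupy positions 1–2 → average rank (1+2)/2 = 1.5.
The 2 values of 3.3 occupy positions 3–4 → average rank (3+4)/2 = 3.5.
The 2 values of 4.1 occupy positions 5–6 → average rank (5+6)/2 = 5.5.

5.5, 1.5, 1.5, 3.5, 3.5, 5.5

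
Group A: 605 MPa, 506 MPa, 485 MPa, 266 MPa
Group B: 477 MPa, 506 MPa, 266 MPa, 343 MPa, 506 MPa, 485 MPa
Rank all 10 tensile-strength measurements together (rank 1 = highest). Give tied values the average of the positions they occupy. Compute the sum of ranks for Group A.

Sorted (descending): 605, 506, 506, 506, 485, 485, 477, 343, 266, 266
The 3 values of 506 occupy positions 2–4 → average rank 3.
The 2 values of 485 occupy positions 5–6 → average rank (5+6)/2 = 5.5.
The 2 values of 266 occupy positions 9–10 → average rank (9+10)/2 = 9.5.
Group A values → pooled ranks: 605→1, 506→3, 485→5.5, 266→9.5
Rank sum = 1 + 3 + 5.5 + 9.5 = 19

19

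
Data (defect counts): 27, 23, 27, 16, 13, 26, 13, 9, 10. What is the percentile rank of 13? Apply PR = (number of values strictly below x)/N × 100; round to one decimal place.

N = 9.
Strictly below 13: 2. Equal to 13: 2.
PR = 2/9 × 100 = 22.2

22.2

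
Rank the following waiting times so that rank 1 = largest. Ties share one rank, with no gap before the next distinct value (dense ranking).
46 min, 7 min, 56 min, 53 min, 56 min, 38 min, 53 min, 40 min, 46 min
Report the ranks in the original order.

3, 6, 1, 2, 1, 5, 2, 4, 3

Sorted (descending): 56, 56, 53, 53, 46, 46, 40, 38, 7
The 2 values of 56 share dense rank 1.
The 2 values of 53 share dense rank 2.
The 2 values of 46 share dense rank 3.
Remaining distinct values take the next consecutive integers.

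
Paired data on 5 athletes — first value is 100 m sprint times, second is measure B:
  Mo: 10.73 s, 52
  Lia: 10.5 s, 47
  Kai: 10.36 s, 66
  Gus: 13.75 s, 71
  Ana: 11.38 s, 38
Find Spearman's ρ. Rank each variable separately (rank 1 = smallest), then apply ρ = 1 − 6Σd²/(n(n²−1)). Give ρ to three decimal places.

Ranks of variable 1: 3, 2, 1, 5, 4
Ranks of variable 2: 3, 2, 4, 5, 1
d = r₁ − r₂: 0, 0, -3, 0, 3
d²: 0, 0, 9, 0, 9; Σd² = 18
ρ = 1 − 6·18/(5·24) = 1 − 108/120 = 0.100

0.100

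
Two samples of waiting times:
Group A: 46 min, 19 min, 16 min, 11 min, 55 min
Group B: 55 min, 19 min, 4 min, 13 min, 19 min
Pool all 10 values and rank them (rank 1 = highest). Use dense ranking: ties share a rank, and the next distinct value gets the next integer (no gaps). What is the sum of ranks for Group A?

16

Sorted (descending): 55, 55, 46, 19, 19, 19, 16, 13, 11, 4
The 2 values of 55 share dense rank 1.
The 3 values of 19 share dense rank 3.
Remaining distinct values take the next consecutive integers.
Group A values → pooled ranks: 46→2, 19→3, 16→4, 11→6, 55→1
Rank sum = 2 + 3 + 4 + 6 + 1 = 16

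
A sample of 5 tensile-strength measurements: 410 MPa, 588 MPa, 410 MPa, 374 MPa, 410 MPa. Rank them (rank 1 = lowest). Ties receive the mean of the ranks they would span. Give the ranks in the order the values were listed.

Sorted (ascending): 374, 410, 410, 410, 588
The 3 values of 410 occupy positions 2–4 → average rank 3.

3, 5, 3, 1, 3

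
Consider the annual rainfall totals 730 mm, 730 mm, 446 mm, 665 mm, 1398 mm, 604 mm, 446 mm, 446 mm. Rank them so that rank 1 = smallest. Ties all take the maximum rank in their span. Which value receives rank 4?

Sorted (ascending): 446, 446, 446, 604, 665, 730, 730, 1398
The 3 values of 446 occupy positions 1–3 → each gets rank 3.
The 2 values of 730 occupy positions 6–7 → each gets rank 7.
Rank 4 → value 604.

604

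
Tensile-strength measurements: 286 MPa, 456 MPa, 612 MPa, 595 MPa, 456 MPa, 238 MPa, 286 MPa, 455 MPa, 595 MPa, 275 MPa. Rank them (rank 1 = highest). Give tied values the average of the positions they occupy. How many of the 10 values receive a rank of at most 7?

Sorted (descending): 612, 595, 595, 456, 456, 455, 286, 286, 275, 238
The 2 values of 595 occupy positions 2–3 → average rank (2+3)/2 = 2.5.
The 2 values of 456 occupy positions 4–5 → average rank (4+5)/2 = 4.5.
The 2 values of 286 occupy positions 7–8 → average rank (7+8)/2 = 7.5.
Ranks ≤ 7: {1, 2.5, 2.5, 4.5, 4.5, 6} → 6 values.

6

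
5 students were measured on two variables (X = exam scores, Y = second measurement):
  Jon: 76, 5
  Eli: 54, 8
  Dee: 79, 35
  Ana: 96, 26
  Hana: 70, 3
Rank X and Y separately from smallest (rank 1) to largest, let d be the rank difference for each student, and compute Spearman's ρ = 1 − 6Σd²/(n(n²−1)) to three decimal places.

Ranks of variable 1: 3, 1, 4, 5, 2
Ranks of variable 2: 2, 3, 5, 4, 1
d = r₁ − r₂: 1, -2, -1, 1, 1
d²: 1, 4, 1, 1, 1; Σd² = 8
ρ = 1 − 6·8/(5·24) = 1 − 48/120 = 0.600

0.600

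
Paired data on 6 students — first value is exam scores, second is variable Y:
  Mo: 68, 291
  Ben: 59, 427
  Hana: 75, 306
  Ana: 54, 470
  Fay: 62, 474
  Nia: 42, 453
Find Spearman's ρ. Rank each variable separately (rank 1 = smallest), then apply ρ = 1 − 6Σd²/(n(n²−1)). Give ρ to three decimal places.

Ranks of variable 1: 5, 3, 6, 2, 4, 1
Ranks of variable 2: 1, 3, 2, 5, 6, 4
d = r₁ − r₂: 4, 0, 4, -3, -2, -3
d²: 16, 0, 16, 9, 4, 9; Σd² = 54
ρ = 1 − 6·54/(6·35) = 1 − 324/210 = -0.543

-0.543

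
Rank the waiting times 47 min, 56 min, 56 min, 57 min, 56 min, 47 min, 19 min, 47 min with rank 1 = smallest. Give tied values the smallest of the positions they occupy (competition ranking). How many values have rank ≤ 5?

7

Sorted (ascending): 19, 47, 47, 47, 56, 56, 56, 57
The 3 values of 47 occupy positions 2–4 → each gets rank 2.
The 3 values of 56 occupy positions 5–7 → each gets rank 5.
Ranks ≤ 5: {1, 2, 2, 2, 5, 5, 5} → 7 values.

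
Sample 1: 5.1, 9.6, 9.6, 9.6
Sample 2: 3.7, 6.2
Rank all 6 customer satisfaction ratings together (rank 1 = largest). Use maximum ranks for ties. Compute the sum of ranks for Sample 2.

10

Sorted (descending): 9.6, 9.6, 9.6, 6.2, 5.1, 3.7
The 3 values of 9.6 occupy positions 1–3 → each gets rank 3.
Sample 2 values → pooled ranks: 3.7→6, 6.2→4
Rank sum = 6 + 4 = 10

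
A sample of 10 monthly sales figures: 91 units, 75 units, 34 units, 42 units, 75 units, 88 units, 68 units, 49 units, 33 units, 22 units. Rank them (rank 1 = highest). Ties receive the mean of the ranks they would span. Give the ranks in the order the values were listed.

1, 3.5, 8, 7, 3.5, 2, 5, 6, 9, 10

Sorted (descending): 91, 88, 75, 75, 68, 49, 42, 34, 33, 22
The 2 values of 75 occupy positions 3–4 → average rank (3+4)/2 = 3.5.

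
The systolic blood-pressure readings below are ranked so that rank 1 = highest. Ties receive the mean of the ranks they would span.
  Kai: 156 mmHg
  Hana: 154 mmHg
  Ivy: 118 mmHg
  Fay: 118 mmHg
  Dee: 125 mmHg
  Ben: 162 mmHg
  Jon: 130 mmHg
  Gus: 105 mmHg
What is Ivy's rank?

6.5

Sorted (descending): 162, 156, 154, 130, 125, 118, 118, 105
The 2 values of 118 occupy positions 6–7 → average rank (6+7)/2 = 6.5.
Ivy has value 118 mmHg → rank 6.5.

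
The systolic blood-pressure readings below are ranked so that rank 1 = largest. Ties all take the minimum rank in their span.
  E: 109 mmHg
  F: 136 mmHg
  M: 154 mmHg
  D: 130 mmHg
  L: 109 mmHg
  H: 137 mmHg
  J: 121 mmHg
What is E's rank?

6

Sorted (descending): 154, 137, 136, 130, 121, 109, 109
The 2 values of 109 occupy positions 6–7 → each gets rank 6.
E has value 109 mmHg → rank 6.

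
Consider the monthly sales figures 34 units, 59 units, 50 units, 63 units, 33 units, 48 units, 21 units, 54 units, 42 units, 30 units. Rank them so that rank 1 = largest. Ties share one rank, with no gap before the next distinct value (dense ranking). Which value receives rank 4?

Sorted (descending): 63, 59, 54, 50, 48, 42, 34, 33, 30, 21
No ties — each value takes its position as its rank.
Rank 4 → value 50.

50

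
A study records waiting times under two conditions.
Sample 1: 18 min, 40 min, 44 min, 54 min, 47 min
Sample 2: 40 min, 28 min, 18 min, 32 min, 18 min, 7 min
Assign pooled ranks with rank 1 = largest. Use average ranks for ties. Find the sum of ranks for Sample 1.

19.5

Sorted (descending): 54, 47, 44, 40, 40, 32, 28, 18, 18, 18, 7
The 2 values of 40 occupy positions 4–5 → average rank (4+5)/2 = 4.5.
The 3 values of 18 occupy positions 8–10 → average rank 9.
Sample 1 values → pooled ranks: 18→9, 40→4.5, 44→3, 54→1, 47→2
Rank sum = 9 + 4.5 + 3 + 1 + 2 = 19.5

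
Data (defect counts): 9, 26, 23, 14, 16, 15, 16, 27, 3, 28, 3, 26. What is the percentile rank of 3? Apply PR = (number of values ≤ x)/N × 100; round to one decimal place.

16.7

N = 12.
Strictly below 3: 0. Equal to 3: 2.
PR = 2/12 × 100 = 16.7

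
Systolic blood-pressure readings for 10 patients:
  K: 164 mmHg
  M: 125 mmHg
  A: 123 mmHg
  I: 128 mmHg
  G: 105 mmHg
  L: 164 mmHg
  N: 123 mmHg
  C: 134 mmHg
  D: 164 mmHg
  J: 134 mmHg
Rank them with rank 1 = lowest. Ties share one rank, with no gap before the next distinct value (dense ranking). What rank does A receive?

Sorted (ascending): 105, 123, 123, 125, 128, 134, 134, 164, 164, 164
The 2 values of 123 share dense rank 2.
The 2 values of 134 share dense rank 5.
The 3 values of 164 share dense rank 6.
Remaining distinct values take the next consecutive integers.
A has value 123 mmHg → rank 2.

2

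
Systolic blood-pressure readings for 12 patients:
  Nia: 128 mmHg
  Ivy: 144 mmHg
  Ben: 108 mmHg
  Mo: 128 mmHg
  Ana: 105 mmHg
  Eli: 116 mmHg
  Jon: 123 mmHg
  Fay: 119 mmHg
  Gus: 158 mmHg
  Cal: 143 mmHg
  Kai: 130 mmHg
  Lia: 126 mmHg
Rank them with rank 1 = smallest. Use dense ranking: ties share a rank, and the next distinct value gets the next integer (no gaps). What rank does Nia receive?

7

Sorted (ascending): 105, 108, 116, 119, 123, 126, 128, 128, 130, 143, 144, 158
The 2 values of 128 share dense rank 7.
Remaining distinct values take the next consecutive integers.
Nia has value 128 mmHg → rank 7.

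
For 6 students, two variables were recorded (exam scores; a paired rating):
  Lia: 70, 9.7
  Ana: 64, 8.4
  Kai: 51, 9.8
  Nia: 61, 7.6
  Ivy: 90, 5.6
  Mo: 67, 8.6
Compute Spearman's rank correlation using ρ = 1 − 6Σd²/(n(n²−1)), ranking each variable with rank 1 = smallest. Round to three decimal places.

-0.429

Ranks of variable 1: 5, 3, 1, 2, 6, 4
Ranks of variable 2: 5, 3, 6, 2, 1, 4
d = r₁ − r₂: 0, 0, -5, 0, 5, 0
d²: 0, 0, 25, 0, 25, 0; Σd² = 50
ρ = 1 − 6·50/(6·35) = 1 − 300/210 = -0.429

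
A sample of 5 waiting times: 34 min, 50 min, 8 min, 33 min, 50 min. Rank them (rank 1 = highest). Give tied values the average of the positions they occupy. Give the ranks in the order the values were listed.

Sorted (descending): 50, 50, 34, 33, 8
The 2 values of 50 occupy positions 1–2 → average rank (1+2)/2 = 1.5.

3, 1.5, 5, 4, 1.5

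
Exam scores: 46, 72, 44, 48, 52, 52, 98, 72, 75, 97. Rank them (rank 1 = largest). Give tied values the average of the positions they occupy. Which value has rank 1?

98

Sorted (descending): 98, 97, 75, 72, 72, 52, 52, 48, 46, 44
The 2 values of 72 occupy positions 4–5 → average rank (4+5)/2 = 4.5.
The 2 values of 52 occupy positions 6–7 → average rank (6+7)/2 = 6.5.
Rank 1 → value 98.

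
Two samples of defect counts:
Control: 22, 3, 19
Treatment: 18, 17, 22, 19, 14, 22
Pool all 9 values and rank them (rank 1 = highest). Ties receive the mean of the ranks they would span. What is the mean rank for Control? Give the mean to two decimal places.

Sorted (descending): 22, 22, 22, 19, 19, 18, 17, 14, 3
The 3 values of 22 occupy positions 1–3 → average rank 2.
The 2 values of 19 occupy positions 4–5 → average rank (4+5)/2 = 4.5.
Control values → pooled ranks: 22→2, 3→9, 19→4.5
Mean rank = (2 + 9 + 4.5) / 3 = 5.17

5.17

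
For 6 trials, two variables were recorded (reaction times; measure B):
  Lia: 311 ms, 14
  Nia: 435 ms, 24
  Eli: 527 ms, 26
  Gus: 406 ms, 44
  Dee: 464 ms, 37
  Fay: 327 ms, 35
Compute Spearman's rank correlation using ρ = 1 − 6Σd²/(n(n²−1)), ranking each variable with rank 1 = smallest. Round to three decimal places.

Ranks of variable 1: 1, 4, 6, 3, 5, 2
Ranks of variable 2: 1, 2, 3, 6, 5, 4
d = r₁ − r₂: 0, 2, 3, -3, 0, -2
d²: 0, 4, 9, 9, 0, 4; Σd² = 26
ρ = 1 − 6·26/(6·35) = 1 − 156/210 = 0.257

0.257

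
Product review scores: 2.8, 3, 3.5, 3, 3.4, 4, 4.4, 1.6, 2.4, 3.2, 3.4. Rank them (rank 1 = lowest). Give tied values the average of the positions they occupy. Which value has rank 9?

3.5

Sorted (ascending): 1.6, 2.4, 2.8, 3, 3, 3.2, 3.4, 3.4, 3.5, 4, 4.4
The 2 values of 3 occupy positions 4–5 → average rank (4+5)/2 = 4.5.
The 2 values of 3.4 occupy positions 7–8 → average rank (7+8)/2 = 7.5.
Rank 9 → value 3.5.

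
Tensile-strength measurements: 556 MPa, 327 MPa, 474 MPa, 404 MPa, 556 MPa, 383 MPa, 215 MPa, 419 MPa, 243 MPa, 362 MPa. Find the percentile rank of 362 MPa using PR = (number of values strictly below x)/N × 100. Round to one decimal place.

N = 10.
Strictly below 362: 3. Equal to 362: 1.
PR = 3/10 × 100 = 30.0

30.0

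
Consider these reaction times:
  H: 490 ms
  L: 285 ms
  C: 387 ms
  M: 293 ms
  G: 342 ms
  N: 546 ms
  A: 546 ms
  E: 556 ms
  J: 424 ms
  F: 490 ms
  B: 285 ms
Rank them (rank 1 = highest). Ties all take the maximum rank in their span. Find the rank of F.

5

Sorted (descending): 556, 546, 546, 490, 490, 424, 387, 342, 293, 285, 285
The 2 values of 546 occupy positions 2–3 → each gets rank 3.
The 2 values of 490 occupy positions 4–5 → each gets rank 5.
The 2 values of 285 occupy positions 10–11 → each gets rank 11.
F has value 490 ms → rank 5.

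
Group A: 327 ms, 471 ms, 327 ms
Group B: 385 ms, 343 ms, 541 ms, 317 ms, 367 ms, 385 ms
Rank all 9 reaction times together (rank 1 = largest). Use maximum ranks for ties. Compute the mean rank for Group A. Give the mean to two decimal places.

6.00

Sorted (descending): 541, 471, 385, 385, 367, 343, 327, 327, 317
The 2 values of 385 occupy positions 3–4 → each gets rank 4.
The 2 values of 327 occupy positions 7–8 → each gets rank 8.
Group A values → pooled ranks: 327→8, 471→2, 327→8
Mean rank = (8 + 2 + 8) / 3 = 6.00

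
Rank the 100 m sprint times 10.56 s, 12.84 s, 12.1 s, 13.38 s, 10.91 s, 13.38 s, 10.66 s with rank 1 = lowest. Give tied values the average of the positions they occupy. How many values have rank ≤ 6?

Sorted (ascending): 10.56, 10.66, 10.91, 12.1, 12.84, 13.38, 13.38
The 2 values of 13.38 occupy positions 6–7 → average rank (6+7)/2 = 6.5.
Ranks ≤ 6: {1, 2, 3, 4, 5} → 5 values.

5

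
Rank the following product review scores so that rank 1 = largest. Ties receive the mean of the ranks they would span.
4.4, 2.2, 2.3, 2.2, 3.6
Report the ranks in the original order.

1, 4.5, 3, 4.5, 2

Sorted (descending): 4.4, 3.6, 2.3, 2.2, 2.2
The 2 values of 2.2 occupy positions 4–5 → average rank (4+5)/2 = 4.5.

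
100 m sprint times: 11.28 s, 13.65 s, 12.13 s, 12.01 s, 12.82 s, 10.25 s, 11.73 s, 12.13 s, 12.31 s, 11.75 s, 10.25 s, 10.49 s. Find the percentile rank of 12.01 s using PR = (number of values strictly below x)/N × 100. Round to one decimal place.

50.0

N = 12.
Strictly below 12.01: 6. Equal to 12.01: 1.
PR = 6/12 × 100 = 50.0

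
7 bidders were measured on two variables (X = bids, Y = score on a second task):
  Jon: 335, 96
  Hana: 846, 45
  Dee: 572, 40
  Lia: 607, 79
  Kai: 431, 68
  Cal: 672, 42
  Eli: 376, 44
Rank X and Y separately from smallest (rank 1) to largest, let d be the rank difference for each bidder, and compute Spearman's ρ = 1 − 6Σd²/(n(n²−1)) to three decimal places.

Ranks of variable 1: 1, 7, 4, 5, 3, 6, 2
Ranks of variable 2: 7, 4, 1, 6, 5, 2, 3
d = r₁ − r₂: -6, 3, 3, -1, -2, 4, -1
d²: 36, 9, 9, 1, 4, 16, 1; Σd² = 76
ρ = 1 − 6·76/(7·48) = 1 − 456/336 = -0.357

-0.357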